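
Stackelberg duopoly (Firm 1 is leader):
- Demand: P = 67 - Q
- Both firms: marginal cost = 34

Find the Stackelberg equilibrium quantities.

q₁* (leader) = 16.5, q₂* (follower) = 8.25

Work:
Follower's reaction: q₂ = (a - c - q₁)/2
Leader substitutes: π₁ = q₁·(a - q₁ - (a-c-q₁)/2 - c)
FOC: q₁* = (67 - 34)/2 = 16.50
Then: q₂* = (67 - 34 - 16.5)/2 = 8.25
Leader has first-mover advantage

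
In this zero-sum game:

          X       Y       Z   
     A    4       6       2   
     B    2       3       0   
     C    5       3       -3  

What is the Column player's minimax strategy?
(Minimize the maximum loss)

Column should play Z, value = 2

Work:
Column player minimizes Row's maximum payoff:
Column X: max payoff to Row = 5
Column Y: max payoff to Row = 6
Column Z: max payoff to Row = 2
Minimum is 2, achieved by column Z.
Minimax strategy: Z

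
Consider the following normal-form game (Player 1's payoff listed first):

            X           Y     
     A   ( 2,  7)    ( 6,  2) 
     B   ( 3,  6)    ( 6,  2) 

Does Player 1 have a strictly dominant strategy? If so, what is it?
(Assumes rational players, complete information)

No strictly dominant strategy exists for Player 1

Work:
A strategy strictly dominates another if it gives a strictly higher payoff against every opponent action. Compare each pair of P1's strategies column-by-column:
  A vs B: [2 vs 3, 6 vs 6] → A does not strictly dominate B (column X: 2 ≤ 3)
  B vs A: [3 vs 2, 6 vs 6] → B does not strictly dominate A (column Y: 6 ≤ 6)
No single strategy strictly dominates all others → no strictly dominant strategy.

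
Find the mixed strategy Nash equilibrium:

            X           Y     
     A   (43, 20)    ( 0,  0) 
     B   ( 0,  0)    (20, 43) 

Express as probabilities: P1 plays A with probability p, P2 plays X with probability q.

p = 0.6825, q = 0.3175

Work:
Find probabilities that make opponent indifferent:
P2 chooses q to make P1 indifferent between A and B
P1 chooses p to make P2 indifferent between X and Y
Mixed NE: P1 plays (A: 0.6825, B: 0.3175), P2 plays (X: 0.3175, Y: 0.6825)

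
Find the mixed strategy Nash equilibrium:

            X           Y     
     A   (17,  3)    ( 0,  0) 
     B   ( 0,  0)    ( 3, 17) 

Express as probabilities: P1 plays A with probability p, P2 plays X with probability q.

p = 0.85, q = 0.15

Work:
Find probabilities that make opponent indifferent:
P2 chooses q to make P1 indifferent between A and B
P1 chooses p to make P2 indifferent between X and Y
Mixed NE: P1 plays (A: 0.85, B: 0.15), P2 plays (X: 0.15, Y: 0.85)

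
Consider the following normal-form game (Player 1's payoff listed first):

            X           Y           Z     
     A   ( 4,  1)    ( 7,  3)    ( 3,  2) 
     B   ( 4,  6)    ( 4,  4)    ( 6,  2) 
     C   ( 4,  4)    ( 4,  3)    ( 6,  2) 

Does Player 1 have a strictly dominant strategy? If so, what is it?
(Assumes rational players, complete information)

No strictly dominant strategy exists for Player 1

Work:
A strategy strictly dominates another if it gives a strictly higher payoff against every opponent action. Compare each pair of P1's strategies column-by-column:
  A vs B: [4 vs 4, 7 vs 4, 3 vs 6] → A does not strictly dominate B (column X: 4 ≤ 4)
  A vs C: [4 vs 4, 7 vs 4, 3 vs 6] → A does not strictly dominate C (column X: 4 ≤ 4)
  B vs A: [4 vs 4, 4 vs 7, 6 vs 3] → B does not strictly dominate A (column X: 4 ≤ 4)
  B vs C: [4 vs 4, 4 vs 4, 6 vs 6] → B does not strictly dominate C (column X: 4 ≤ 4)
  C vs A: [4 vs 4, 4 vs 7, 6 vs 3] → C does not strictly dominate A (column X: 4 ≤ 4)
  C vs B: [4 vs 4, 4 vs 4, 6 vs 6] → C does not strictly dominate B (column X: 4 ≤ 4)
No single strategy strictly dominates all others → no strictly dominant strategy.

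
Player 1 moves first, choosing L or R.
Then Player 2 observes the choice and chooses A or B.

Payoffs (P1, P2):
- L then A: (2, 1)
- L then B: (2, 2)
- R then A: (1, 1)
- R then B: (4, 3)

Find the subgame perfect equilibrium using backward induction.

P1 plays R, P2 plays B after L and B after R; Payoff (4, 3)

Work:
Backward induction:
After L: P2 chooses B → P1 gets 2
After R: P2 chooses B → P1 gets 4
P1 chooses R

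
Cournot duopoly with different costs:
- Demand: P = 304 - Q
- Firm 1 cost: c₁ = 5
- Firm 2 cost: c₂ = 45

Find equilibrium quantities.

q₁* = 113.0, q₂* = 73.0

Work:
Reaction: q₁ = (304 - 5 - q₂)/2
Reaction: q₂ = (304 - 45 - q₁)/2
Solve simultaneously:
q₁* = (304 - 2×5 + 45)/3 = 113.0
q₂* = (304 - 2×45 + 5)/3 = 73.0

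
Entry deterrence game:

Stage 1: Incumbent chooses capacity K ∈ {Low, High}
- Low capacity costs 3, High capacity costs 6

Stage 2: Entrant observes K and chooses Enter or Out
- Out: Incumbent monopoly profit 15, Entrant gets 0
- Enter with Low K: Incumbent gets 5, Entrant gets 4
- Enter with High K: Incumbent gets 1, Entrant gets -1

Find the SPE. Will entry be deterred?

SPE: (High, Enter|Low, Out|High); Entry deterred. Incumbent net profit = 9

Work:
After Low K: Entrant enters (4 > 0)
After High K: Entrant stays out (-1 < 0)
Incumbent: Low → 5−3=2, High → 15−6=9
Incumbent chooses High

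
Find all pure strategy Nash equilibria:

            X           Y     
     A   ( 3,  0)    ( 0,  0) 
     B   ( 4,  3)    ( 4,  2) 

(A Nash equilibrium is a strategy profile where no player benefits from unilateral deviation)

Nash equilibrium: (B, X)

Work:
Best responses:
  P1 vs X: payoffs [3, 4] → best response B (payoff 4)
  P1 vs Y: payoffs [0, 4] → best response B (payoff 4)
  P2 vs A: payoffs [0, 0] → best response X/Y (payoff 0)
  P2 vs B: payoffs [3, 2] → best response X (payoff 3)
Mutual best responses: (B,X) → Nash equilibria.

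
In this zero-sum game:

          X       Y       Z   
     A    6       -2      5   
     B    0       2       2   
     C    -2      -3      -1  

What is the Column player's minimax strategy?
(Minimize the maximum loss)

Column should play Y, value = 2

Work:
Column player minimizes Row's maximum payoff:
Column X: max payoff to Row = 6
Column Y: max payoff to Row = 2
Column Z: max payoff to Row = 5
Minimum is 2, achieved by column Y.
Minimax strategy: Y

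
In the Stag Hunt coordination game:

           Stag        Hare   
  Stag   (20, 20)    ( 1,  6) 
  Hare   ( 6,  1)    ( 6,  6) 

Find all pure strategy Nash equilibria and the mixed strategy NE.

Pure NE: (Stag, Stag) and (Hare, Hare); Mixed NE: p = 0.2632, q = 0.2632

Work:
Check pure NE:
(Stag, Stag): (20, 20) - no unilateral deviation beneficial
(Hare, Hare): (6, 6) - no unilateral deviation beneficial
Mixed NE: P1 plays Stag with p = 0.2632, P2 plays Stag with q = 0.2632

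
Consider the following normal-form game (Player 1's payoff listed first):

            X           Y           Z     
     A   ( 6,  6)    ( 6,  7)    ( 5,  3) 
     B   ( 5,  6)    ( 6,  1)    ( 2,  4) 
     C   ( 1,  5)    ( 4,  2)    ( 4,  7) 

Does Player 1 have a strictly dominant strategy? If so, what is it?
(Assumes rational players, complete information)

No strictly dominant strategy exists for Player 1

Work:
A strategy strictly dominates another if it gives a strictly higher payoff against every opponent action. Compare each pair of P1's strategies column-by-column:
  A vs B: [6 vs 5, 6 vs 6, 5 vs 2] → A does not strictly dominate B (column Y: 6 ≤ 6)
  A vs C: [6 vs 1, 6 vs 4, 5 vs 4] → A strictly dominates C
  B vs A: [5 vs 6, 6 vs 6, 2 vs 5] → B does not strictly dominate A (column X: 5 ≤ 6)
  B vs C: [5 vs 1, 6 vs 4, 2 vs 4] → B does not strictly dominate C (column Z: 2 ≤ 4)
  C vs A: [1 vs 6, 4 vs 6, 4 vs 5] → C does not strictly dominate A (column X: 1 ≤ 6)
  C vs B: [1 vs 5, 4 vs 6, 4 vs 2] → C does not strictly dominate B (column X: 1 ≤ 5)
No single strategy strictly dominates all others → no strictly dominant strategy.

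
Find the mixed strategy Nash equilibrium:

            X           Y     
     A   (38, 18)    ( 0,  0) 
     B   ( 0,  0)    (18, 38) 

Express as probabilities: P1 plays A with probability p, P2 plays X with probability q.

p = 0.6786, q = 0.3214

Work:
Find probabilities that make opponent indifferent:
P2 chooses q to make P1 indifferent between A and B
P1 chooses p to make P2 indifferent between X and Y
Mixed NE: P1 plays (A: 0.6786, B: 0.3214), P2 plays (X: 0.3214, Y: 0.6786)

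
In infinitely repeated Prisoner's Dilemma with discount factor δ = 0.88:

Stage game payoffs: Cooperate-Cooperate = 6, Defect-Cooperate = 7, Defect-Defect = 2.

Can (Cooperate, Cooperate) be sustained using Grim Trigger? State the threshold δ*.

δ* = 0.2; since δ = 0.88 ≥ 0.2, cooperation can be sustained

Work:
For Grim Trigger:
Cooperate forever: 6/(1-δ)
Defect then punished: 7 + 2·δ/(1-δ)
Need: 6/(1-δ) ≥ 7 + 2·δ/(1-δ)
Solving: δ ≥ (T-R)/(T-P) = (7-6)/(7-2) = 0.2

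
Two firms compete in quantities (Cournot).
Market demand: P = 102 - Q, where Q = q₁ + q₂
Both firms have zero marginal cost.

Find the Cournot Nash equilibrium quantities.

q₁* = q₂* = 34.0; P* = 34.0

Work:
Profit: π_i = P·q_i = (a - q_i - q_j)·q_i
FOC: ∂π_i/∂q_i = a - 2q_i - q_j = 0
Reaction function: q_i = (102 - q_j)/2
Symmetry: q* = 102/3 = 34.0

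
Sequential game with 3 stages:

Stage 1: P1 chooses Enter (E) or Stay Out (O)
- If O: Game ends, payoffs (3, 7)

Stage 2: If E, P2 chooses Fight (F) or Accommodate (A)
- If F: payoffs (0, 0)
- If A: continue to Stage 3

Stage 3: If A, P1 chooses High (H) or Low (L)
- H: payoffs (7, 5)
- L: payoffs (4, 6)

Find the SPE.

SPE: (E, A, H); Outcome (7, 5)

Work:
Stage 3: P1 chooses H (7 vs 4)
Stage 2: P2: F->0, A->5 (anticipating H). Choose A
Stage 1: P1: O->3, E->7 (anticipating A, H). Choose E
SPE path: E -> A -> H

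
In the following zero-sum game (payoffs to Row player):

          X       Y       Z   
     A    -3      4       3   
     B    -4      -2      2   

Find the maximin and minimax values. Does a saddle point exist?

Maximin = -3, Minimax = -3, Saddle: True

Work:
Row minimums: [-3, -4] → maximin = -3
Column maximums: [-3, 4, 3] → minimax = -3
Saddle point exists! Game value = -3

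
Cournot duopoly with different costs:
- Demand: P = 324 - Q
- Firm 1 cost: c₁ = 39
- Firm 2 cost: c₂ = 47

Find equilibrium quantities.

q₁* = 97.67, q₂* = 89.67

Work:
Reaction: q₁ = (324 - 39 - q₂)/2
Reaction: q₂ = (324 - 47 - q₁)/2
Solve simultaneously:
q₁* = (324 - 2×39 + 47)/3 = 97.67
q₂* = (324 - 2×47 + 39)/3 = 89.67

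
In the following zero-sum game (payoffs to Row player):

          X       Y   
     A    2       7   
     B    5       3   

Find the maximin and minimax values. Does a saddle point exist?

Maximin = 3, Minimax = 5, Saddle: False

Work:
Row minimums: [2, 3] → maximin = 3
Column maximums: [5, 7] → minimax = 5
No saddle point (maximin ≠ minimax). Mixed strategy needed.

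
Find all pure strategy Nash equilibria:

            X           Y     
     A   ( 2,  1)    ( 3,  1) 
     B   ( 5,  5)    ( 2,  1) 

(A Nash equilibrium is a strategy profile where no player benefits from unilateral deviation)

Nash equilibrium: (A, Y), (B, X)

Work:
Best responses:
  P1 vs X: payoffs [2, 5] → best response B (payoff 5)
  P1 vs Y: payoffs [3, 2] → best response A (payoff 3)
  P2 vs A: payoffs [1, 1] → best response X/Y (payoff 1)
  P2 vs B: payoffs [5, 1] → best response X (payoff 5)
Mutual best responses: (A,Y), (B,X) → Nash equilibria.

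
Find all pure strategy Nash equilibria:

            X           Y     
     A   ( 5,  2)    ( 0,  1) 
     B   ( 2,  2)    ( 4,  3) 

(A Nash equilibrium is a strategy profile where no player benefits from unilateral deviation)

Nash equilibrium: (A, X), (B, Y)

Work:
Best responses:
  P1 vs X: payoffs [5, 2] → best response A (payoff 5)
  P1 vs Y: payoffs [0, 4] → best response B (payoff 4)
  P2 vs A: payoffs [2, 1] → best response X (payoff 2)
  P2 vs B: payoffs [2, 3] → best response Y (payoff 3)
Mutual best responses: (A,X), (B,Y) → Nash equilibria.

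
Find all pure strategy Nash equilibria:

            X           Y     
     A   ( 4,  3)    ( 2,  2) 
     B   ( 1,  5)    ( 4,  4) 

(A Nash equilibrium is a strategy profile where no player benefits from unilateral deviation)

Nash equilibrium: (A, X)

Work:
Best responses:
  P1 vs X: payoffs [4, 1] → best response A (payoff 4)
  P1 vs Y: payoffs [2, 4] → best response B (payoff 4)
  P2 vs A: payoffs [3, 2] → best response X (payoff 3)
  P2 vs B: payoffs [5, 4] → best response X (payoff 5)
Mutual best responses: (A,X) → Nash equilibria.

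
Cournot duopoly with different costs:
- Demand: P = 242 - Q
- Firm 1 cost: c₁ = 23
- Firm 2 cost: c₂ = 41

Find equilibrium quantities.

q₁* = 79.0, q₂* = 61.0

Work:
Reaction: q₁ = (242 - 23 - q₂)/2
Reaction: q₂ = (242 - 41 - q₁)/2
Solve simultaneously:
q₁* = (242 - 2×23 + 41)/3 = 79.0
q₂* = (242 - 2×41 + 23)/3 = 61.0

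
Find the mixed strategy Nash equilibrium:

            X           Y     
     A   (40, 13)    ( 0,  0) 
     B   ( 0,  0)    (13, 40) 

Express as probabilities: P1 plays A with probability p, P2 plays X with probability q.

p = 0.7547, q = 0.2453

Work:
Find probabilities that make opponent indifferent:
P2 chooses q to make P1 indifferent between A and B
P1 chooses p to make P2 indifferent between X and Y
Mixed NE: P1 plays (A: 0.7547, B: 0.2453), P2 plays (X: 0.2453, Y: 0.7547)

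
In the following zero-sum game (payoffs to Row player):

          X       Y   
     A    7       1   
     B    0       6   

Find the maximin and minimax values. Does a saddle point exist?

Maximin = 1, Minimax = 6, Saddle: False

Work:
Row minimums: [1, 0] → maximin = 1
Column maximums: [7, 6] → minimax = 6
No saddle point (maximin ≠ minimax). Mixed strategy needed.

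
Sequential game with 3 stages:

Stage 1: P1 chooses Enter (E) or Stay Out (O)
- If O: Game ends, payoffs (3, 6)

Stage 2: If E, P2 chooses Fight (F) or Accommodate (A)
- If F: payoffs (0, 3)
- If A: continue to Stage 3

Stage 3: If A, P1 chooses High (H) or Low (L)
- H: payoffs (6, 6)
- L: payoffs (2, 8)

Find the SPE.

SPE: (E, A, H); Outcome (6, 6)

Work:
Stage 3: P1 chooses H (6 vs 2)
Stage 2: P2: F->3, A->6 (anticipating H). Choose A
Stage 1: P1: O->3, E->6 (anticipating A, H). Choose E
SPE path: E -> A -> H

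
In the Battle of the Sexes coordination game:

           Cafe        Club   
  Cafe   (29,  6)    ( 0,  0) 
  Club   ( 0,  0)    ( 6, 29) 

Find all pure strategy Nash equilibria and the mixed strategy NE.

Pure NE: (Cafe, Cafe) and (Club, Club); Mixed NE: p = 0.8286, q = 0.1714

Work:
Check pure NE:
(Cafe, Cafe): (29, 6) - no unilateral deviation beneficial
(Club, Club): (6, 29) - no unilateral deviation beneficial
Mixed NE: P1 plays Cafe with p = 0.8286, P2 plays Cafe with q = 0.1714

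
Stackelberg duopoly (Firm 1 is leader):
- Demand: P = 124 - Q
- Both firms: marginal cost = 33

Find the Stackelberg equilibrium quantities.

q₁* (leader) = 45.5, q₂* (follower) = 22.75

Work:
Follower's reaction: q₂ = (a - c - q₁)/2
Leader substitutes: π₁ = q₁·(a - q₁ - (a-c-q₁)/2 - c)
FOC: q₁* = (124 - 33)/2 = 45.50
Then: q₂* = (124 - 33 - 45.5)/2 = 22.75
Leader has first-mover advantage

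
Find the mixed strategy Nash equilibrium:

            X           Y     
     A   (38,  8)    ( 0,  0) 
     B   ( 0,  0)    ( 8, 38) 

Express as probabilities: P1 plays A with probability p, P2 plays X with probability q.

p = 0.8261, q = 0.1739

Work:
Find probabilities that make opponent indifferent:
P2 chooses q to make P1 indifferent between A and B
P1 chooses p to make P2 indifferent between X and Y
Mixed NE: P1 plays (A: 0.8261, B: 0.1739), P2 plays (X: 0.1739, Y: 0.8261)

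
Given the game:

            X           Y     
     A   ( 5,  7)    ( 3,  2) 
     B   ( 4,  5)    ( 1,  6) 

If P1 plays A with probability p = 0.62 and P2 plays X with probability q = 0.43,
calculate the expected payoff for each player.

E[P1] = 3.2634, E[P2] = 4.6896

Work:
E[P1] = p·q·π₁(A,X) + p·(1-q)·π₁(A,Y) + (1-p)·q·π₁(B,X) + (1-p)·(1-q)·π₁(B,Y)
= 0.62·0.43·5 + 0.62·0.57·3 + 0.38·0.43·4 + 0.38·0.57·1
= 3.2634

E[P2] = 4.6896 (similar calculation)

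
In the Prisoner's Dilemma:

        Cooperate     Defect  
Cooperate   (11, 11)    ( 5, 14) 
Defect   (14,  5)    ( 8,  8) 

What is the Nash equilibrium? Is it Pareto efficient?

(Defect, Defect) is NE; not Pareto efficient

Work:
Defect dominates Cooperate for both players:
If P2 cooperates: Defect (14) > Cooperate (11)
If P2 defects: Defect (8) > Cooperate (5)
NE: (Defect, Defect) with payoff (8, 8)
But (Cooperate, Cooperate) = (11, 11) Pareto dominates (8, 8)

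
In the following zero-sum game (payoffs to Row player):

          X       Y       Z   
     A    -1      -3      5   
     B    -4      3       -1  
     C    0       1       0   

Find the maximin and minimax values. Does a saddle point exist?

Maximin = 0, Minimax = 0, Saddle: True

Work:
Row minimums: [-3, -4, 0] → maximin = 0
Column maximums: [0, 3, 5] → minimax = 0
Saddle point exists! Game value = 0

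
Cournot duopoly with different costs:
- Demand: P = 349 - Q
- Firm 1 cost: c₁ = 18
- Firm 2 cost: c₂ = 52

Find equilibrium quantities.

q₁* = 121.67, q₂* = 87.67

Work:
Reaction: q₁ = (349 - 18 - q₂)/2
Reaction: q₂ = (349 - 52 - q₁)/2
Solve simultaneously:
q₁* = (349 - 2×18 + 52)/3 = 121.67
q₂* = (349 - 2×52 + 18)/3 = 87.67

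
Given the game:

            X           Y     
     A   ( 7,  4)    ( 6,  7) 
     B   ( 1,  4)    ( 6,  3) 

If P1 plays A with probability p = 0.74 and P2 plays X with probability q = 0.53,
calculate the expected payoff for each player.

E[P1] = 5.7032, E[P2] = 4.9212

Work:
E[P1] = p·q·π₁(A,X) + p·(1-q)·π₁(A,Y) + (1-p)·q·π₁(B,X) + (1-p)·(1-q)·π₁(B,Y)
= 0.74·0.53·7 + 0.74·0.47·6 + 0.26·0.53·1 + 0.26·0.47·6
= 5.7032

E[P2] = 4.9212 (similar calculation)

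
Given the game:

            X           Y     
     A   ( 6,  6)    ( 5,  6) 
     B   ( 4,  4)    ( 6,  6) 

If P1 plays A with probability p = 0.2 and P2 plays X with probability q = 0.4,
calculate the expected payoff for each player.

E[P1] = 5.24, E[P2] = 5.36

Work:
E[P1] = p·q·π₁(A,X) + p·(1-q)·π₁(A,Y) + (1-p)·q·π₁(B,X) + (1-p)·(1-q)·π₁(B,Y)
= 0.2·0.4·6 + 0.2·0.6·5 + 0.8·0.4·4 + 0.8·0.6·6
= 5.24

E[P2] = 5.36 (similar calculation)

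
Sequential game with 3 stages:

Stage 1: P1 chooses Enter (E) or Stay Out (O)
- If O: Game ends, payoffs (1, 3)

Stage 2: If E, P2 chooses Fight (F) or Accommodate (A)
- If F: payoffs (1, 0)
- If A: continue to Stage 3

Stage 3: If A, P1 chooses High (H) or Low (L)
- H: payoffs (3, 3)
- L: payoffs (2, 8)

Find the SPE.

SPE: (E, A, H); Outcome (3, 3)

Work:
Stage 3: P1 chooses H (3 vs 2)
Stage 2: P2: F->0, A->3 (anticipating H). Choose A
Stage 1: P1: O->1, E->3 (anticipating A, H). Choose E
SPE path: E -> A -> H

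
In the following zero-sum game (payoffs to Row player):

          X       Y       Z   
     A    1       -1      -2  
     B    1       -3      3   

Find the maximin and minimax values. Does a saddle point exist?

Maximin = -2, Minimax = -1, Saddle: False

Work:
Row minimums: [-2, -3] → maximin = -2
Column maximums: [1, -1, 3] → minimax = -1
No saddle point (maximin ≠ minimax). Mixed strategy needed.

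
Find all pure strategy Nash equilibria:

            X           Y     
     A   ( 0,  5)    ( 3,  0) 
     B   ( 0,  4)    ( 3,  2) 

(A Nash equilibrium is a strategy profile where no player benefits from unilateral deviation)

Nash equilibrium: (A, X), (B, X)

Work:
Best responses:
  P1 vs X: payoffs [0, 0] → best response A/B (payoff 0)
  P1 vs Y: payoffs [3, 3] → best response A/B (payoff 3)
  P2 vs A: payoffs [5, 0] → best response X (payoff 5)
  P2 vs B: payoffs [4, 2] → best response X (payoff 4)
Mutual best responses: (A,X), (B,X) → Nash equilibria.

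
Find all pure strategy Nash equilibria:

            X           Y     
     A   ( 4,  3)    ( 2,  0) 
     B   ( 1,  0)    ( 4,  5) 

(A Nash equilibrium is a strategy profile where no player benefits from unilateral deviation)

Nash equilibrium: (A, X), (B, Y)

Work:
Best responses:
  P1 vs X: payoffs [4, 1] → best response A (payoff 4)
  P1 vs Y: payoffs [2, 4] → best response B (payoff 4)
  P2 vs A: payoffs [3, 0] → best response X (payoff 3)
  P2 vs B: payoffs [0, 5] → best response Y (payoff 5)
Mutual best responses: (A,X), (B,Y) → Nash equilibria.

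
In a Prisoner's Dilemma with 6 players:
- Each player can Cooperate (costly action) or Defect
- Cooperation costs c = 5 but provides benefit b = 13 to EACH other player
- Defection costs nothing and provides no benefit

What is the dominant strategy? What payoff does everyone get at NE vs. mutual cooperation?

Dominant: Defect; NE payoff = 0; Coop payoff = 60

Work:
Defect dominates (saves cost c = 5, benefit to others is external)
NE: All defect → everyone gets 0
If all cooperate: each receives (5)×13 - 5 = 60
Social dilemma: 60 > 0 but NE gives 0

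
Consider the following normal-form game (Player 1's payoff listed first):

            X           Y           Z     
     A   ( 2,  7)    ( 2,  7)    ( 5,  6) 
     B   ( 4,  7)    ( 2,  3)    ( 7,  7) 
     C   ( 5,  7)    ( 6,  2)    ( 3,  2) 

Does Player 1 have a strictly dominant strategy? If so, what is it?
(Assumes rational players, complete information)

No strictly dominant strategy exists for Player 1

Work:
A strategy strictly dominates another if it gives a strictly higher payoff against every opponent action. Compare each pair of P1's strategies column-by-column:
  A vs B: [2 vs 4, 2 vs 2, 5 vs 7] → A does not strictly dominate B (column X: 2 ≤ 4)
  A vs C: [2 vs 5, 2 vs 6, 5 vs 3] → A does not strictly dominate C (column X: 2 ≤ 5)
  B vs A: [4 vs 2, 2 vs 2, 7 vs 5] → B does not strictly dominate A (column Y: 2 ≤ 2)
  B vs C: [4 vs 5, 2 vs 6, 7 vs 3] → B does not strictly dominate C (column X: 4 ≤ 5)
  C vs A: [5 vs 2, 6 vs 2, 3 vs 5] → C does not strictly dominate A (column Z: 3 ≤ 5)
  C vs B: [5 vs 4, 6 vs 2, 3 vs 7] → C does not strictly dominate B (column Z: 3 ≤ 7)
No single strategy strictly dominates all others → no strictly dominant strategy.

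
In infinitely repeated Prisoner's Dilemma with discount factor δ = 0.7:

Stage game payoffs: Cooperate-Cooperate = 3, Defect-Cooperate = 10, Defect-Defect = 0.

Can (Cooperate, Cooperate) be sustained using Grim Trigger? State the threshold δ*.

δ* = 0.7; since δ = 0.7 ≥ 0.7, cooperation can be sustained

Work:
For Grim Trigger:
Cooperate forever: 3/(1-δ)
Defect then punished: 10 + 0·δ/(1-δ)
Need: 3/(1-δ) ≥ 10 + 0·δ/(1-δ)
Solving: δ ≥ (T-R)/(T-P) = (10-3)/(10-0) = 0.7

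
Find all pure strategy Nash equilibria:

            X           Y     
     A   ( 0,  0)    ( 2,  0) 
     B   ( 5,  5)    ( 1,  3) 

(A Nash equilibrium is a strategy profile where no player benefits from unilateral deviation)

Nash equilibrium: (A, Y), (B, X)

Work:
Best responses:
  P1 vs X: payoffs [0, 5] → best response B (payoff 5)
  P1 vs Y: payoffs [2, 1] → best response A (payoff 2)
  P2 vs A: payoffs [0, 0] → best response X/Y (payoff 0)
  P2 vs B: payoffs [5, 3] → best response X (payoff 5)
Mutual best responses: (A,Y), (B,X) → Nash equilibria.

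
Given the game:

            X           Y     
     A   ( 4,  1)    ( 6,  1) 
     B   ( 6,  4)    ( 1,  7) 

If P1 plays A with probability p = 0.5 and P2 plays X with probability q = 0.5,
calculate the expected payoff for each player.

E[P1] = 4.25, E[P2] = 3.25

Work:
E[P1] = p·q·π₁(A,X) + p·(1-q)·π₁(A,Y) + (1-p)·q·π₁(B,X) + (1-p)·(1-q)·π₁(B,Y)
= 0.5·0.5·4 + 0.5·0.5·6 + 0.5·0.5·6 + 0.5·0.5·1
= 4.25

E[P2] = 3.25 (similar calculation)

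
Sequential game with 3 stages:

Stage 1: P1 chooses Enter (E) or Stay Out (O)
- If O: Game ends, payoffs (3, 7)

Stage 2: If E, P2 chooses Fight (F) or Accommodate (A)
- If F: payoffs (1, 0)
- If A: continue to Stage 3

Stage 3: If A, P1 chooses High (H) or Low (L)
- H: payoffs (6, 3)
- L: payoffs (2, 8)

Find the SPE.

SPE: (E, A, H); Outcome (6, 3)

Work:
Stage 3: P1 chooses H (6 vs 2)
Stage 2: P2: F->0, A->3 (anticipating H). Choose A
Stage 1: P1: O->3, E->6 (anticipating A, H). Choose E
SPE path: E -> A -> H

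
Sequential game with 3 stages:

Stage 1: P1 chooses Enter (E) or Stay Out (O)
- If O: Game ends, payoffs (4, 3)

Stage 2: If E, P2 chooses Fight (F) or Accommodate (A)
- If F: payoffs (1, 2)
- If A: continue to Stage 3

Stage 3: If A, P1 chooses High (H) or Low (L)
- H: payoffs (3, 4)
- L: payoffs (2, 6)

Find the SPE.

SPE: (O, A, H); Outcome (4, 3)

Work:
Stage 3: P1 chooses H (3 vs 2)
Stage 2: P2: F->2, A->4 (anticipating H). Choose A
Stage 1: P1: O->4, E->3 (anticipating A, H). Choose O
SPE path: O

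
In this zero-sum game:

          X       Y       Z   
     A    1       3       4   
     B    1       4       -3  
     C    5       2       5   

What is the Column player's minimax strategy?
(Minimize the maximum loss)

Column should play Y, value = 4

Work:
Column player minimizes Row's maximum payoff:
Column X: max payoff to Row = 5
Column Y: max payoff to Row = 4
Column Z: max payoff to Row = 5
Minimum is 4, achieved by column Y.
Minimax strategy: Y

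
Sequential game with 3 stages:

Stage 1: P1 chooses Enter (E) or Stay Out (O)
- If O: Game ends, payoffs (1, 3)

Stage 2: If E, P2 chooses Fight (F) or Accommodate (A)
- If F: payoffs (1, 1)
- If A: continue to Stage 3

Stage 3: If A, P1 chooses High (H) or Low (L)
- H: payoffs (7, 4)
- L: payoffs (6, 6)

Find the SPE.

SPE: (E, A, H); Outcome (7, 4)

Work:
Stage 3: P1 chooses H (7 vs 6)
Stage 2: P2: F->1, A->4 (anticipating H). Choose A
Stage 1: P1: O->1, E->7 (anticipating A, H). Choose E
SPE path: E -> A -> H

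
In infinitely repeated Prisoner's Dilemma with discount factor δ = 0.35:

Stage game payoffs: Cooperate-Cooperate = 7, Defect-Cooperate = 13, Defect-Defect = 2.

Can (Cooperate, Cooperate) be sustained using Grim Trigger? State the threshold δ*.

δ* = 0.5455; since δ = 0.35 < 0.5455, cooperation cannot be sustained

Work:
For Grim Trigger:
Cooperate forever: 7/(1-δ)
Defect then punished: 13 + 2·δ/(1-δ)
Need: 7/(1-δ) ≥ 13 + 2·δ/(1-δ)
Solving: δ ≥ (T-R)/(T-P) = (13-7)/(13-2) = 0.5455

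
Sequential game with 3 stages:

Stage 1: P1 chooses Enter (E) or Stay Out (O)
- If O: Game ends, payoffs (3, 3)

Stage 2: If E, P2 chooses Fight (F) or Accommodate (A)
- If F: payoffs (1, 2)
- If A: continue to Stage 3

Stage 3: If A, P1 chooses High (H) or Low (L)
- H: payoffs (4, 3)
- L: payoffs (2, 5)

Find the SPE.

SPE: (E, A, H); Outcome (4, 3)

Work:
Stage 3: P1 chooses H (4 vs 2)
Stage 2: P2: F->2, A->3 (anticipating H). Choose A
Stage 1: P1: O->3, E->4 (anticipating A, H). Choose E
SPE path: E -> A -> H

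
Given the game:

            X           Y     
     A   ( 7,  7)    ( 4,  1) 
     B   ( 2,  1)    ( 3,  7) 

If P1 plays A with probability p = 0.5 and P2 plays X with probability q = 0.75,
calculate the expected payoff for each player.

E[P1] = 4.25, E[P2] = 4.0

Work:
E[P1] = p·q·π₁(A,X) + p·(1-q)·π₁(A,Y) + (1-p)·q·π₁(B,X) + (1-p)·(1-q)·π₁(B,Y)
= 0.5·0.75·7 + 0.5·0.25·4 + 0.5·0.75·2 + 0.5·0.25·3
= 4.25

E[P2] = 4.0 (similar calculation)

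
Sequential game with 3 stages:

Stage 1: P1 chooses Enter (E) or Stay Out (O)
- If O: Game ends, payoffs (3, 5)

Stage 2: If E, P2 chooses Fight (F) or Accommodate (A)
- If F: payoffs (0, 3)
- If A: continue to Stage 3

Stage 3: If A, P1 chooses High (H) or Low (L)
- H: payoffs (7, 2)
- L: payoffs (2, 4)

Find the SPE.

SPE: (O, F, H); Outcome (3, 5)

Work:
Stage 3: P1 chooses H (7 vs 2)
Stage 2: P2: F->3, A->2 (anticipating H). Choose F
Stage 1: P1: O->3, E->0 (anticipating F, H). Choose O
SPE path: O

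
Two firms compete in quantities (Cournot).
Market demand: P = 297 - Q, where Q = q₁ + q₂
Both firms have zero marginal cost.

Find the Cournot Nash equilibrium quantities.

q₁* = q₂* = 99.0; P* = 99.0

Work:
Profit: π_i = P·q_i = (a - q_i - q_j)·q_i
FOC: ∂π_i/∂q_i = a - 2q_i - q_j = 0
Reaction function: q_i = (297 - q_j)/2
Symmetry: q* = 297/3 = 99.0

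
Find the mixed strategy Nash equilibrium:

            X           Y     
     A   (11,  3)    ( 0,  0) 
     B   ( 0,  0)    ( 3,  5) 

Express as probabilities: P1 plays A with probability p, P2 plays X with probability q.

p = 0.625, q = 0.2143

Work:
Find probabilities that make opponent indifferent:
P2 chooses q to make P1 indifferent between A and B
P1 chooses p to make P2 indifferent between X and Y
Mixed NE: P1 plays (A: 0.625, B: 0.375), P2 plays (X: 0.2143, Y: 0.7857)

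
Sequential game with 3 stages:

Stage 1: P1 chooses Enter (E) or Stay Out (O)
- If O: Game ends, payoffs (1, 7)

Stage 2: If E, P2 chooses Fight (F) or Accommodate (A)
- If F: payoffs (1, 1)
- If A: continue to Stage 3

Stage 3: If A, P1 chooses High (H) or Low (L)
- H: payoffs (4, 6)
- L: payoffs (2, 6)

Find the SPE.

SPE: (E, A, H); Outcome (4, 6)

Work:
Stage 3: P1 chooses H (4 vs 2)
Stage 2: P2: F->1, A->6 (anticipating H). Choose A
Stage 1: P1: O->1, E->4 (anticipating A, H). Choose E
SPE path: E -> A -> H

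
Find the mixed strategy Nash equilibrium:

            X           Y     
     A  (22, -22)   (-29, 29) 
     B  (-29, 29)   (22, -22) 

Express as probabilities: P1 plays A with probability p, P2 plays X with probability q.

p = 0.5, q = 0.5

Work:
Find probabilities that make opponent indifferent:
P2 chooses q to make P1 indifferent between A and B
P1 chooses p to make P2 indifferent between X and Y
Mixed NE: P1 plays (A: 0.5, B: 0.5), P2 plays (X: 0.5, Y: 0.5)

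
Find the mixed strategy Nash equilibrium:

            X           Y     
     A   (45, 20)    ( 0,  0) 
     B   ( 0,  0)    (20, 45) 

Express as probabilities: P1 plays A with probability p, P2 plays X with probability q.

p = 0.6923, q = 0.3077

Work:
Find probabilities that make opponent indifferent:
P2 chooses q to make P1 indifferent between A and B
P1 chooses p to make P2 indifferent between X and Y
Mixed NE: P1 plays (A: 0.6923, B: 0.3077), P2 plays (X: 0.3077, Y: 0.6923)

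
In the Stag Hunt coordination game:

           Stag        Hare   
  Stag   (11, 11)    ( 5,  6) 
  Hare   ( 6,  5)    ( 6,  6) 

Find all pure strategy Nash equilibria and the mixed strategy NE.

Pure NE: (Stag, Stag) and (Hare, Hare); Mixed NE: p = 0.1667, q = 0.1667

Work:
Check pure NE:
(Stag, Stag): (11, 11) - no unilateral deviation beneficial
(Hare, Hare): (6, 6) - no unilateral deviation beneficial
Mixed NE: P1 plays Stag with p = 0.1667, P2 plays Stag with q = 0.1667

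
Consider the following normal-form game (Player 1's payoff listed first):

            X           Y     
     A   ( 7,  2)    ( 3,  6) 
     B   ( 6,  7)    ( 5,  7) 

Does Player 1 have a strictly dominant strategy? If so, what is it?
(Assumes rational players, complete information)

No strictly dominant strategy exists for Player 1

Work:
A strategy strictly dominates another if it gives a strictly higher payoff against every opponent action. Compare each pair of P1's strategies column-by-column:
  A vs B: [7 vs 6, 3 vs 5] → A does not strictly dominate B (column Y: 3 ≤ 5)
  B vs A: [6 vs 7, 5 vs 3] → B does not strictly dominate A (column X: 6 ≤ 7)
No single strategy strictly dominates all others → no strictly dominant strategy.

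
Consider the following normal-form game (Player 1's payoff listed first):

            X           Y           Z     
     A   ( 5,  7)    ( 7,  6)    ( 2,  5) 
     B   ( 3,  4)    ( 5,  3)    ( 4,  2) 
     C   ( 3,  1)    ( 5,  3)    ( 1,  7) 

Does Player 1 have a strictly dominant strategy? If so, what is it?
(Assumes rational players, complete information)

No strictly dominant strategy exists for Player 1

Work:
A strategy strictly dominates another if it gives a strictly higher payoff against every opponent action. Compare each pair of P1's strategies column-by-column:
  A vs B: [5 vs 3, 7 vs 5, 2 vs 4] → A does not strictly dominate B (column Z: 2 ≤ 4)
  A vs C: [5 vs 3, 7 vs 5, 2 vs 1] → A strictly dominates C
  B vs A: [3 vs 5, 5 vs 7, 4 vs 2] → B does not strictly dominate A (column X: 3 ≤ 5)
  B vs C: [3 vs 3, 5 vs 5, 4 vs 1] → B does not strictly dominate C (column X: 3 ≤ 3)
  C vs A: [3 vs 5, 5 vs 7, 1 vs 2] → C does not strictly dominate A (column X: 3 ≤ 5)
  C vs B: [3 vs 3, 5 vs 5, 1 vs 4] → C does not strictly dominate B (column X: 3 ≤ 3)
No single strategy strictly dominates all others → no strictly dominant strategy.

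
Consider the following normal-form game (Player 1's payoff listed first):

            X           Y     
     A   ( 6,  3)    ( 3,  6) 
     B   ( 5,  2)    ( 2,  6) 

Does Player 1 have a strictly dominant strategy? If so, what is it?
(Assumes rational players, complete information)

Yes, Player 1's strictly dominant strategy is A

Work:
A strategy strictly dominates another if it gives a strictly higher payoff against every opponent action. Compare each pair of P1's strategies column-by-column:
  A vs B: [6 vs 5, 3 vs 2] → A strictly dominates B
  B vs A: [5 vs 6, 2 vs 3] → B does not strictly dominate A (column X: 5 ≤ 6)
A strictly dominates every other strategy → strictly dominant.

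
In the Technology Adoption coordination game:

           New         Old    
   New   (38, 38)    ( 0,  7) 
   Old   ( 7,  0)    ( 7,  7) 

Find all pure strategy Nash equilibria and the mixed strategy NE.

Pure NE: (New, New) and (Old, Old); Mixed NE: p = 0.1842, q = 0.1842

Work:
Check pure NE:
(New, New): (38, 38) - no unilateral deviation beneficial
(Old, Old): (7, 7) - no unilateral deviation beneficial
Mixed NE: P1 plays New with p = 0.1842, P2 plays New with q = 0.1842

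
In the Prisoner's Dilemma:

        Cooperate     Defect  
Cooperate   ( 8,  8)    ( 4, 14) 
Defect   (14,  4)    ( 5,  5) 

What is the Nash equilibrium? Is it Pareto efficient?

(Defect, Defect) is NE; not Pareto efficient

Work:
Defect dominates Cooperate for both players:
If P2 cooperates: Defect (14) > Cooperate (8)
If P2 defects: Defect (5) > Cooperate (4)
NE: (Defect, Defect) with payoff (5, 5)
But (Cooperate, Cooperate) = (8, 8) Pareto dominates (5, 5)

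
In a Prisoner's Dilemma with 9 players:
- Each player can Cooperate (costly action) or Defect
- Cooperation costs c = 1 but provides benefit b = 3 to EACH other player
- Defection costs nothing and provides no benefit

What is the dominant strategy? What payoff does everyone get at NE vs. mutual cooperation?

Dominant: Defect; NE payoff = 0; Coop payoff = 23

Work:
Defect dominates (saves cost c = 1, benefit to others is external)
NE: All defect → everyone gets 0
If all cooperate: each receives (8)×3 - 1 = 23
Social dilemma: 23 > 0 but NE gives 0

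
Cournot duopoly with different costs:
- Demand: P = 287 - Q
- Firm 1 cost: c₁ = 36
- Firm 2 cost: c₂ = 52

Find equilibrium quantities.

q₁* = 89.0, q₂* = 73.0

Work:
Reaction: q₁ = (287 - 36 - q₂)/2
Reaction: q₂ = (287 - 52 - q₁)/2
Solve simultaneously:
q₁* = (287 - 2×36 + 52)/3 = 89.0
q₂* = (287 - 2×52 + 36)/3 = 73.0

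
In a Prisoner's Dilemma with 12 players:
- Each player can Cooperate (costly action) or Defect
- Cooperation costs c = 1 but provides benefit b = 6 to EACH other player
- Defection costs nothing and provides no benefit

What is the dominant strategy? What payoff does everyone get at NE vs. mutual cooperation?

Dominant: Defect; NE payoff = 0; Coop payoff = 65

Work:
Defect dominates (saves cost c = 1, benefit to others is external)
NE: All defect → everyone gets 0
If all cooperate: each receives (11)×6 - 1 = 65
Social dilemma: 65 > 0 but NE gives 0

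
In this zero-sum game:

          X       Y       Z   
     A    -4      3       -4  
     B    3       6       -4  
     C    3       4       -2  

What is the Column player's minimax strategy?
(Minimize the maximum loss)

Column should play Z, value = -2

Work:
Column player minimizes Row's maximum payoff:
Column X: max payoff to Row = 3
Column Y: max payoff to Row = 6
Column Z: max payoff to Row = -2
Minimum is -2, achieved by column Z.
Minimax strategy: Z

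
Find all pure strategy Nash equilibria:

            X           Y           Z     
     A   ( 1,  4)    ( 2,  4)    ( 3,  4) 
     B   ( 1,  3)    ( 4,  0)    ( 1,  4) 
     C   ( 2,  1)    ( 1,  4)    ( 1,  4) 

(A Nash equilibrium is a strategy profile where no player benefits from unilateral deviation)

Nash equilibrium: (A, Z)

Work:
Best responses:
  P1 vs X: payoffs [1, 1, 2] → best response C (payoff 2)
  P1 vs Y: payoffs [2, 4, 1] → best response B (payoff 4)
  P1 vs Z: payoffs [3, 1, 1] → best response A (payoff 3)
  P2 vs A: payoffs [4, 4, 4] → best response X/Y/Z (payoff 4)
  P2 vs B: payoffs [3, 0, 4] → best response Z (payoff 4)
  P2 vs C: payoffs [1, 4, 4] → best response Y/Z (payoff 4)
Mutual best responses: (A,Z) → Nash equilibria.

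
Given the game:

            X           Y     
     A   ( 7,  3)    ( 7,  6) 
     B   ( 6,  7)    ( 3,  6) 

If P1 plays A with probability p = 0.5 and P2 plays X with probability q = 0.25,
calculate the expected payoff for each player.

E[P1] = 5.375, E[P2] = 5.75

Work:
E[P1] = p·q·π₁(A,X) + p·(1-q)·π₁(A,Y) + (1-p)·q·π₁(B,X) + (1-p)·(1-q)·π₁(B,Y)
= 0.5·0.25·7 + 0.5·0.75·7 + 0.5·0.25·6 + 0.5·0.75·3
= 5.375

E[P2] = 5.75 (similar calculation)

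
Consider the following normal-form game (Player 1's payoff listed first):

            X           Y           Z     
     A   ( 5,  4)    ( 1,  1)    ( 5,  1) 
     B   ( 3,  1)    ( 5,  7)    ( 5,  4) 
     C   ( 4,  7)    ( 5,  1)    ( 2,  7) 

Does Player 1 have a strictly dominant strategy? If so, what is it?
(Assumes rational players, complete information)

No strictly dominant strategy exists for Player 1

Work:
A strategy strictly dominates another if it gives a strictly higher payoff against every opponent action. Compare each pair of P1's strategies column-by-column:
  A vs B: [5 vs 3, 1 vs 5, 5 vs 5] → A does not strictly dominate B (column Y: 1 ≤ 5)
  A vs C: [5 vs 4, 1 vs 5, 5 vs 2] → A does not strictly dominate C (column Y: 1 ≤ 5)
  B vs A: [3 vs 5, 5 vs 1, 5 vs 5] → B does not strictly dominate A (column X: 3 ≤ 5)
  B vs C: [3 vs 4, 5 vs 5, 5 vs 2] → B does not strictly dominate C (column X: 3 ≤ 4)
  C vs A: [4 vs 5, 5 vs 1, 2 vs 5] → C does not strictly dominate A (column X: 4 ≤ 5)
  C vs B: [4 vs 3, 5 vs 5, 2 vs 5] → C does not strictly dominate B (column Y: 5 ≤ 5)
No single strategy strictly dominates all others → no strictly dominant strategy.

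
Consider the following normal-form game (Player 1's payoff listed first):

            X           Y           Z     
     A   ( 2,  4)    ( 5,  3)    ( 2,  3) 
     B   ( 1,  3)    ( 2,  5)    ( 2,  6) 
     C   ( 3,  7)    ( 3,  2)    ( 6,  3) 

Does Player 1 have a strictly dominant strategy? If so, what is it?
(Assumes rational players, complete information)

No strictly dominant strategy exists for Player 1

Work:
A strategy strictly dominates another if it gives a strictly higher payoff against every opponent action. Compare each pair of P1's strategies column-by-column:
  A vs B: [2 vs 1, 5 vs 2, 2 vs 2] → A does not strictly dominate B (column Z: 2 ≤ 2)
  A vs C: [2 vs 3, 5 vs 3, 2 vs 6] → A does not strictly dominate C (column X: 2 ≤ 3)
  B vs A: [1 vs 2, 2 vs 5, 2 vs 2] → B does not strictly dominate A (column X: 1 ≤ 2)
  B vs C: [1 vs 3, 2 vs 3, 2 vs 6] → B does not strictly dominate C (column X: 1 ≤ 3)
  C vs A: [3 vs 2, 3 vs 5, 6 vs 2] → C does not strictly dominate A (column Y: 3 ≤ 5)
  C vs B: [3 vs 1, 3 vs 2, 6 vs 2] → C strictly dominates B
No single strategy strictly dominates all others → no strictly dominant strategy.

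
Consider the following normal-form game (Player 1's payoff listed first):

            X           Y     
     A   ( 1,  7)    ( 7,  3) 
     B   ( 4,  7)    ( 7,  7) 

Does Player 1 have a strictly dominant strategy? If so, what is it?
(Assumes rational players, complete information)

No strictly dominant strategy exists for Player 1

Work:
A strategy strictly dominates another if it gives a strictly higher payoff against every opponent action. Compare each pair of P1's strategies column-by-column:
  A vs B: [1 vs 4, 7 vs 7] → A does not strictly dominate B (column X: 1 ≤ 4)
  B vs A: [4 vs 1, 7 vs 7] → B does not strictly dominate A (column Y: 7 ≤ 7)
No single strategy strictly dominates all others → no strictly dominant strategy.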